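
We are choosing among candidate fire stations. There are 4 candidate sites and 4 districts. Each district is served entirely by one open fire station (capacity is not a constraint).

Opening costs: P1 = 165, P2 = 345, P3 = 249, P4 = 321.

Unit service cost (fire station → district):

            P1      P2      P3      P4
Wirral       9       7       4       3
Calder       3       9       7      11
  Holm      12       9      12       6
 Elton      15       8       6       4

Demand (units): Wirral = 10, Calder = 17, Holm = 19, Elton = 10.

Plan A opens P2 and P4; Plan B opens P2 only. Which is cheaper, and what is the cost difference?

Plan A: {P2, P4}: Wirral→P4 3·10=30, Calder→P2 9·17=153, Holm→P4 6·19=114, Elton→P4 4·10=40. Service 337; fixed 666; total 1003.
Plan B: {P2}: Wirral→P2 7·10=70, Calder→P2 9·17=153, Holm→P2 9·19=171, Elton→P2 8·10=80. Service 474; fixed 345; total 819.
Difference: |1003 − 819| = 184.

Plan B is cheaper by 184.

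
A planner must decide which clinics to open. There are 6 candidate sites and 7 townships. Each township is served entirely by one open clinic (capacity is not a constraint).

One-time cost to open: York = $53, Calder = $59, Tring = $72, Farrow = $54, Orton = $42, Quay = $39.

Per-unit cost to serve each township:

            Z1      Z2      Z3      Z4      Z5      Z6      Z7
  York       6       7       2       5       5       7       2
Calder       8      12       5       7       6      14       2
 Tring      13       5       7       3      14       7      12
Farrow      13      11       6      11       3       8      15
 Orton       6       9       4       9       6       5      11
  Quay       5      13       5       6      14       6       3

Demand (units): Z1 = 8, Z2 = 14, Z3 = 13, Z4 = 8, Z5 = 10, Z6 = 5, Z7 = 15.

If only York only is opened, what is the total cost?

Total cost: 380

Each township is assigned to its cheapest site among the open ones.
{York}: Z1→York 6·8=48, Z2→York 7·14=98, Z3→York 2·13=26, Z4→York 5·8=40, Z5→York 5·10=50, Z6→York 7·5=35, Z7→York 2·15=30. Service 327; fixed 53; total 380.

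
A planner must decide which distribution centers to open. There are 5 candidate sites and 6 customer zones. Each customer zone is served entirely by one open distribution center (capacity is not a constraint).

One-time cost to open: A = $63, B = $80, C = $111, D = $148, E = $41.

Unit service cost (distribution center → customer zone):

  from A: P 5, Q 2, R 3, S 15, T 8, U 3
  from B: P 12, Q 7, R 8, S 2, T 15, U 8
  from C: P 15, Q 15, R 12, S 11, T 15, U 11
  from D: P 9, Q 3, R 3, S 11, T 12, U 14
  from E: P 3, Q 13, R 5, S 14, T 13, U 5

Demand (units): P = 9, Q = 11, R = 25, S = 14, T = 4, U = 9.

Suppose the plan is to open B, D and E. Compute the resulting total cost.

Each customer zone is assigned to its cheapest site among the open ones.
{B, D, E}: P→E 3·9=27, Q→D 3·11=33, R→D 3·25=75, S→B 2·14=28, T→D 12·4=48, U→E 5·9=45. Service 256; fixed 269; total 525.

Total cost: 525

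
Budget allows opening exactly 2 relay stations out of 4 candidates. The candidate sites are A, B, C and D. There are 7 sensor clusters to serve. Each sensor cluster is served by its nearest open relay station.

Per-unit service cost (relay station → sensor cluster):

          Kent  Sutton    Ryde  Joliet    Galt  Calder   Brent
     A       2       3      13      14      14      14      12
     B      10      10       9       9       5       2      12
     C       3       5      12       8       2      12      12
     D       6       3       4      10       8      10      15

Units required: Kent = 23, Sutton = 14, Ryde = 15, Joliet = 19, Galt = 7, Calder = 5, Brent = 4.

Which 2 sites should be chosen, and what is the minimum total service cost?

With exactly 2 open, each sensor cluster uses its cheapest among the chosen.
{C, D}: Kent→C 3·23=69, Sutton→D 3·14=42, Ryde→D 4·15=60, Joliet→C 8·19=152, Galt→C 2·7=14, Calder→D 10·5=50, Brent→C 12·4=48. Service cost 435.
{A, B}: service cost 487
{A, D}: service cost 492
Among all 6 size-2 choices, {C, D} is lowest.

Choose C and D; total service cost 435.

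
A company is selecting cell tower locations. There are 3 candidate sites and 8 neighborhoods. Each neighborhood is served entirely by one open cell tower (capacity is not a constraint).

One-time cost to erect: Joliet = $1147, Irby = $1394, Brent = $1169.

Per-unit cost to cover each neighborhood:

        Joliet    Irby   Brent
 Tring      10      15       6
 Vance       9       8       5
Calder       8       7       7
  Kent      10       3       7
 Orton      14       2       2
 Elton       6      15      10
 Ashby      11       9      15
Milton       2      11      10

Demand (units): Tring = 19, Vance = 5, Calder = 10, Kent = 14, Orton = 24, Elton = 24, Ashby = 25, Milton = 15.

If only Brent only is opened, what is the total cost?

Total cost: 2289

Each neighborhood is assigned to its cheapest site among the open ones.
{Brent}: Tring→Brent 6·19=114, Vance→Brent 5·5=25, Calder→Brent 7·10=70, Kent→Brent 7·14=98, Orton→Brent 2·24=48, Elton→Brent 10·24=240, Ashby→Brent 15·25=375, Milton→Brent 10·15=150. Service 1120; fixed 1169; total 2289.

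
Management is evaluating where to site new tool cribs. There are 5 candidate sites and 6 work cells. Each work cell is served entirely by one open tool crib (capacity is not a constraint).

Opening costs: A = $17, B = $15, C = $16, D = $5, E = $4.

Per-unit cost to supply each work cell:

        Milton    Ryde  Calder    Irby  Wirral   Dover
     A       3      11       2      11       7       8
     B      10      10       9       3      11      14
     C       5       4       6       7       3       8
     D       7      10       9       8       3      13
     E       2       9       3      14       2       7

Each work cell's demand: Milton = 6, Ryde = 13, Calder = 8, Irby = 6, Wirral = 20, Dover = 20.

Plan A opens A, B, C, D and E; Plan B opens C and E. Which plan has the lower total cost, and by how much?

Plan B is cheaper by 5.

Plan A: {A, B, C, D, E}: Milton→E 2·6=12, Ryde→C 4·13=52, Calder→A 2·8=16, Irby→B 3·6=18, Wirral→E 2·20=40, Dover→E 7·20=140. Service 278; fixed 57; total 335.
Plan B: {C, E}: Milton→E 2·6=12, Ryde→C 4·13=52, Calder→E 3·8=24, Irby→C 7·6=42, Wirral→E 2·20=40, Dover→E 7·20=140. Service 310; fixed 20; total 330.
Difference: |335 − 330| = 5.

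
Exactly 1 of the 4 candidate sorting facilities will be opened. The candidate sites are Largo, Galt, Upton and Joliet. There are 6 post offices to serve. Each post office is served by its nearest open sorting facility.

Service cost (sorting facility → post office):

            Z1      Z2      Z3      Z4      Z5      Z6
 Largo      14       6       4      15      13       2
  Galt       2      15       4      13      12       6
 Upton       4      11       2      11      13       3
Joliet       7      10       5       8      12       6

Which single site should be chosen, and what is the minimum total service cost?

Choose Upton only; total service cost 44.

With exactly 1 open, each post office uses its cheapest among the chosen.
{Upton}: Z1→Upton 4, Z2→Upton 11, Z3→Upton 2, Z4→Upton 11, Z5→Upton 13, Z6→Upton 3. Service cost 44.
{Joliet}: service cost 48
{Galt}: service cost 52
Among all 4 size-1 choices, {Upton} is lowest.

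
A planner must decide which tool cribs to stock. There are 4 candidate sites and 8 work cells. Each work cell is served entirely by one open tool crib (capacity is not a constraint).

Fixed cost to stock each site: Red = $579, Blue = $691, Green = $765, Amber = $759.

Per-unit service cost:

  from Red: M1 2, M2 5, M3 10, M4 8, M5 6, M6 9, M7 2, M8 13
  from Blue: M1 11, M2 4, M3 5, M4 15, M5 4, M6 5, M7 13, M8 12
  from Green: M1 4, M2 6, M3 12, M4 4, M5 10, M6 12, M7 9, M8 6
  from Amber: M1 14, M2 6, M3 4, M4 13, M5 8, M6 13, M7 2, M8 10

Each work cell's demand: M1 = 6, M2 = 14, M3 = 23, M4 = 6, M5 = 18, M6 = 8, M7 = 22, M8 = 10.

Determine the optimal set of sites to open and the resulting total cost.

For any fixed open set, each work cell goes to its cheapest open site; total = fixed + service.
{Red}: M1→Red 2·6=12, M2→Red 5·14=70, M3→Red 10·23=230, M4→Red 8·6=48, M5→Red 6·18=108, M6→Red 9·8=72, M7→Red 2·22=44, M8→Red 13·10=130. Service 714; fixed 579; total 1293.
{Amber}: service 730 + fixed 759 = 1489
{Blue}: M1→Blue 11·6=66, M2→Blue 4·14=56, M3→Blue 5·23=115, M4→Blue 15·6=90, M5→Blue 4·18=72, M6→Blue 5·8=40, M7→Blue 13·22=286, M8→Blue 12·10=120. Service 845; fixed 691; total 1536.
{Red, Blue, Green, Amber}: service 400 + fixed 2794 = 3194
No other subset beats 1293.

Open Red only; minimum total cost 1293.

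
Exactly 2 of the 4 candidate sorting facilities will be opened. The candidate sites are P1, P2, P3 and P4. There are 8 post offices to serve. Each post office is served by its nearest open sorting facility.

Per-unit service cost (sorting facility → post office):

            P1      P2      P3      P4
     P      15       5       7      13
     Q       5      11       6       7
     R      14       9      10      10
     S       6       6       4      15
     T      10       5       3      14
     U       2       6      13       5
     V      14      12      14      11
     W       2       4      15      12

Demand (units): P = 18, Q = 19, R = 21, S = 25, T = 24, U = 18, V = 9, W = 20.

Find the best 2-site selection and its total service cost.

Choose P1 and P3; total service cost 805.

With exactly 2 open, each post office uses its cheapest among the chosen.
{P1, P3}: P→P3 7·18=126, Q→P1 5·19=95, R→P3 10·21=210, S→P3 4·25=100, T→P3 3·24=72, U→P1 2·18=36, V→P1 14·9=126, W→P1 2·20=40. Service cost 805.
{P1, P2}: service cost 828
{P2, P3}: service cost 861
Among all 6 size-2 choices, {P1, P3} is lowest.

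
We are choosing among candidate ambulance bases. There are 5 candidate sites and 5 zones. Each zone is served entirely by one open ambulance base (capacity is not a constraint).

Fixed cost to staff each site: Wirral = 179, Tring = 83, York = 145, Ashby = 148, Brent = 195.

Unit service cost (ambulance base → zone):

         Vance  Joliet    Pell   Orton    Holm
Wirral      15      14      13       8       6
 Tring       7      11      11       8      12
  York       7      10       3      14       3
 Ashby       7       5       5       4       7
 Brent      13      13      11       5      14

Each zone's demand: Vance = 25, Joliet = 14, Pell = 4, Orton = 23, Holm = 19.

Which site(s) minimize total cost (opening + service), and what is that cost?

For any fixed open set, each zone goes to its cheapest open site; total = fixed + service.
{Ashby}: Vance→Ashby 7·25=175, Joliet→Ashby 5·14=70, Pell→Ashby 5·4=20, Orton→Ashby 4·23=92, Holm→Ashby 7·19=133. Service 490; fixed 148; total 638.
{York, Ashby}: service 406 + fixed 293 = 699
{Tring, Ashby}: service 490 + fixed 231 = 721
{Wirral, Tring, York, Ashby, Brent}: service 406 + fixed 750 = 1156
No other subset beats 638.

Open Ashby only; minimum total cost 638.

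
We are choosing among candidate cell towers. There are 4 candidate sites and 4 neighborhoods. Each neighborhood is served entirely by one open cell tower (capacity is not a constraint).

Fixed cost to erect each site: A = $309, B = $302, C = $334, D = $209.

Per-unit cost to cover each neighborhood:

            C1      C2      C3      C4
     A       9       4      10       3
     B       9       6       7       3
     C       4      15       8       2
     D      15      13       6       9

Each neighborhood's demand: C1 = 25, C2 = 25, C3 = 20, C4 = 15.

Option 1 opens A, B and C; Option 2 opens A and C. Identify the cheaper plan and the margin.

Option 2 is cheaper by 282.

Option 1: {A, B, C}: C1→C 4·25=100, C2→A 4·25=100, C3→B 7·20=140, C4→C 2·15=30. Service 370; fixed 945; total 1315.
Option 2: {A, C}: C1→C 4·25=100, C2→A 4·25=100, C3→C 8·20=160, C4→C 2·15=30. Service 390; fixed 643; total 1033.
Difference: |1315 − 1033| = 282.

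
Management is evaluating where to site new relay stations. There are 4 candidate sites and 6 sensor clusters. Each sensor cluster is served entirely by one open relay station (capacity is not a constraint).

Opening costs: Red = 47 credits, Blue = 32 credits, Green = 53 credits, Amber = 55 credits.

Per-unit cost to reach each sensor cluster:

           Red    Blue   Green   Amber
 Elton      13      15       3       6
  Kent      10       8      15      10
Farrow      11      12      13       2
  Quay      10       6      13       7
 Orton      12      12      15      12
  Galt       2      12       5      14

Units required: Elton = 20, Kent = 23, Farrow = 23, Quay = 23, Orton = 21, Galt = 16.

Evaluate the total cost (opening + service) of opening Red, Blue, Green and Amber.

Each sensor cluster is assigned to its cheapest site among the open ones.
{Red, Blue, Green, Amber}: Elton→Green 3·20=60, Kent→Blue 8·23=184, Farrow→Amber 2·23=46, Quay→Blue 6·23=138, Orton→Red 12·21=252, Galt→Red 2·16=32. Service 712; fixed 187; total 899.

Total cost: 899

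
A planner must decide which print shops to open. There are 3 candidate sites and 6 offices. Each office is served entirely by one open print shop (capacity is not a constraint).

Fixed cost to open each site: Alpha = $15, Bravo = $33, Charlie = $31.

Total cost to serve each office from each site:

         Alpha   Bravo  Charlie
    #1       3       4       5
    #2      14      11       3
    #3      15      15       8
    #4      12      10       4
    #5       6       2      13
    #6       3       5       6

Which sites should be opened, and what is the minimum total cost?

Open Alpha only; minimum total cost 68.

For any fixed open set, each office goes to its cheapest open site; total = fixed + service.
{Alpha}: #1→Alpha 3, #2→Alpha 14, #3→Alpha 15, #4→Alpha 12, #5→Alpha 6, #6→Alpha 3. Service 53; fixed 15; total 68.
{Charlie}: #1→Charlie 5, #2→Charlie 3, #3→Charlie 8, #4→Charlie 4, #5→Charlie 13, #6→Charlie 6. Service 39; fixed 31; total 70.
{Alpha, Charlie}: service 27 + fixed 46 = 73
{Alpha, Bravo, Charlie}: #1→Alpha 3, #2→Charlie 3, #3→Charlie 8, #4→Charlie 4, #5→Bravo 2, #6→Alpha 3. Service 23; fixed 79; total 102.
No other subset beats 68.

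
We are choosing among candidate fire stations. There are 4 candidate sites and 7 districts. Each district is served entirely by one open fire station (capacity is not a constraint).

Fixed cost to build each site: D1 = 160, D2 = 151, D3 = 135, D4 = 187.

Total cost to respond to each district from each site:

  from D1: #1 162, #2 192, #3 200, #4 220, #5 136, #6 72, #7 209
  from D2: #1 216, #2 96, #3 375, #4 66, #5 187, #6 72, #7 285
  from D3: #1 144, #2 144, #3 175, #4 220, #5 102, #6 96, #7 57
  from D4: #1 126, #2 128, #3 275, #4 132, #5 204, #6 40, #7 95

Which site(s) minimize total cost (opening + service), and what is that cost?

For any fixed open set, each district goes to its cheapest open site; total = fixed + service.
{D2, D3}: #1→D3 144, #2→D2 96, #3→D3 175, #4→D2 66, #5→D3 102, #6→D2 72, #7→D3 57. Service 712; fixed 286; total 998.
{D3}: #1→D3 144, #2→D3 144, #3→D3 175, #4→D3 220, #5→D3 102, #6→D3 96, #7→D3 57. Service 938; fixed 135; total 1073.
{D3, D4}: service 760 + fixed 322 = 1082
{D1, D2, D3, D4}: #1→D4 126, #2→D2 96, #3→D3 175, #4→D2 66, #5→D3 102, #6→D4 40, #7→D3 57. Service 662; fixed 633; total 1295.
No other subset beats 998.

Open D2 and D3; minimum total cost 998.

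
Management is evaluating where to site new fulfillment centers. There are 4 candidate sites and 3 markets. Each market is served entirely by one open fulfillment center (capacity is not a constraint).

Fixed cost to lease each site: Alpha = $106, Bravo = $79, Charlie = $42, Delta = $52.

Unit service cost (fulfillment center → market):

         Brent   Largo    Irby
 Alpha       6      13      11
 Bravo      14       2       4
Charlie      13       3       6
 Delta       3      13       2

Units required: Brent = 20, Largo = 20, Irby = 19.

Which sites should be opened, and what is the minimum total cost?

Open Charlie and Delta; minimum total cost 252.

For any fixed open set, each market goes to its cheapest open site; total = fixed + service.
{Charlie, Delta}: Brent→Delta 3·20=60, Largo→Charlie 3·20=60, Irby→Delta 2·19=38. Service 158; fixed 94; total 252.
{Bravo, Delta}: Brent→Delta 3·20=60, Largo→Bravo 2·20=40, Irby→Delta 2·19=38. Service 138; fixed 131; total 269.
{Bravo, Charlie, Delta}: service 138 + fixed 173 = 311
{Alpha, Bravo, Charlie, Delta}: Brent→Delta 3·20=60, Largo→Bravo 2·20=40, Irby→Delta 2·19=38. Service 138; fixed 279; total 417.
No other subset beats 252.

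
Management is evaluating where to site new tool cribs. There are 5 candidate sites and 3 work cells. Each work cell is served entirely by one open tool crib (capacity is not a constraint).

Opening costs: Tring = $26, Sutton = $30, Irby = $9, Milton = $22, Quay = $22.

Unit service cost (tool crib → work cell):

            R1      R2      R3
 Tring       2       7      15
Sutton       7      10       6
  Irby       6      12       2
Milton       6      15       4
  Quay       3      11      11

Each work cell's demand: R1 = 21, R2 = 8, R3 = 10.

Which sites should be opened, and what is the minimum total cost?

Open Tring and Irby; minimum total cost 153.

For any fixed open set, each work cell goes to its cheapest open site; total = fixed + service.
{Tring, Irby}: R1→Tring 2·21=42, R2→Tring 7·8=56, R3→Irby 2·10=20. Service 118; fixed 35; total 153.
{Tring, Irby, Milton}: service 118 + fixed 57 = 175
{Tring, Irby, Quay}: R1→Tring 2·21=42, R2→Tring 7·8=56, R3→Irby 2·10=20. Service 118; fixed 57; total 175.
{Tring, Sutton, Irby, Milton, Quay}: R1→Tring 2·21=42, R2→Tring 7·8=56, R3→Irby 2·10=20. Service 118; fixed 109; total 227.
No other subset beats 153.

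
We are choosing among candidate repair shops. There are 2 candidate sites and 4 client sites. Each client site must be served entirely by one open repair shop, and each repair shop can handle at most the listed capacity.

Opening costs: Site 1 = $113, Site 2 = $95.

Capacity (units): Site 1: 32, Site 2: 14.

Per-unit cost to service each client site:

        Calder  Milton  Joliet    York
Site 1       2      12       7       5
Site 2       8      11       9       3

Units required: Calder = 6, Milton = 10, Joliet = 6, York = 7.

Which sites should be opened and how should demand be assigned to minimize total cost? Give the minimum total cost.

Open {Site 1}: Calder→Site 1 2·6=12, Milton→Site 1 12·10=120, Joliet→Site 1 7·6=42, York→Site 1 5·7=35.
Loads: Site 1 carries 29/32. Service 209; fixed 113; total 322.
Next best feasible plan costs 403.

Minimum total cost: 322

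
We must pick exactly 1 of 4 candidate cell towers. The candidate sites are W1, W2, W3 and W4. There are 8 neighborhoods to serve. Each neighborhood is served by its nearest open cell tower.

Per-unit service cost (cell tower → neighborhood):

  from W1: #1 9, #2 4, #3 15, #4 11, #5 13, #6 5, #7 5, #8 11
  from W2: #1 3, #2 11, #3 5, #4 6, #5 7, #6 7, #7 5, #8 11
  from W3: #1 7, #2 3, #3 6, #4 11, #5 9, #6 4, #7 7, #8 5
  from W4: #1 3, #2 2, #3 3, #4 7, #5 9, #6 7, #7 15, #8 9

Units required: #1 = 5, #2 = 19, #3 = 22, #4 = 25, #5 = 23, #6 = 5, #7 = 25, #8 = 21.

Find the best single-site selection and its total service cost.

With exactly 1 open, each neighborhood uses its cheapest among the chosen.
{W3}: #1→W3 7·5=35, #2→W3 3·19=57, #3→W3 6·22=132, #4→W3 11·25=275, #5→W3 9·23=207, #6→W3 4·5=20, #7→W3 7·25=175, #8→W3 5·21=105. Service cost 1006.
{W2}: service cost 1036
{W4}: service cost 1100
Among all 4 size-1 choices, {W3} is lowest.

Choose W3 only; total service cost 1006.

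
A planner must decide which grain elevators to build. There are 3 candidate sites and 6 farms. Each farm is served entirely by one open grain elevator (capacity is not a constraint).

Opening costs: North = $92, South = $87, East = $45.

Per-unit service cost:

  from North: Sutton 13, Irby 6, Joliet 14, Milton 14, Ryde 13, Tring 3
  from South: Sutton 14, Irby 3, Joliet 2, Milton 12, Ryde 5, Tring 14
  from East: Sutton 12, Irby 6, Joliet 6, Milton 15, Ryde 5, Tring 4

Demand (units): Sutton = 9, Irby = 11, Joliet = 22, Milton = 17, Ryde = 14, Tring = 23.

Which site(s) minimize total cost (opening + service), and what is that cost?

Open South and East; minimum total cost 683.

For any fixed open set, each farm goes to its cheapest open site; total = fixed + service.
{South, East}: Sutton→East 12·9=108, Irby→South 3·11=33, Joliet→South 2·22=44, Milton→South 12·17=204, Ryde→South 5·14=70, Tring→East 4·23=92. Service 551; fixed 132; total 683.
{North, South}: Sutton→North 13·9=117, Irby→South 3·11=33, Joliet→South 2·22=44, Milton→South 12·17=204, Ryde→South 5·14=70, Tring→North 3·23=69. Service 537; fixed 179; total 716.
{North, South, East}: Sutton→East 12·9=108, Irby→South 3·11=33, Joliet→South 2·22=44, Milton→South 12·17=204, Ryde→South 5·14=70, Tring→North 3·23=69. Service 528; fixed 224; total 752.
{East}: service 723 + fixed 45 = 768
No other subset beats 683.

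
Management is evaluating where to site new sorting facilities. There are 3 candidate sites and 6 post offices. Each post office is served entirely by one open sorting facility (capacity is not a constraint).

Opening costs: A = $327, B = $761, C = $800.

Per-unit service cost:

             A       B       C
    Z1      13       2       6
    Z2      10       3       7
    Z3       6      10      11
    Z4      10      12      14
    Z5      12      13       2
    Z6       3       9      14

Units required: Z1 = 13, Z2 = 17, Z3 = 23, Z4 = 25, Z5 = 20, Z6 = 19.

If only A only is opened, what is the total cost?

Each post office is assigned to its cheapest site among the open ones.
{A}: Z1→A 13·13=169, Z2→A 10·17=170, Z3→A 6·23=138, Z4→A 10·25=250, Z5→A 12·20=240, Z6→A 3·19=57. Service 1024; fixed 327; total 1351.

Total cost: 1351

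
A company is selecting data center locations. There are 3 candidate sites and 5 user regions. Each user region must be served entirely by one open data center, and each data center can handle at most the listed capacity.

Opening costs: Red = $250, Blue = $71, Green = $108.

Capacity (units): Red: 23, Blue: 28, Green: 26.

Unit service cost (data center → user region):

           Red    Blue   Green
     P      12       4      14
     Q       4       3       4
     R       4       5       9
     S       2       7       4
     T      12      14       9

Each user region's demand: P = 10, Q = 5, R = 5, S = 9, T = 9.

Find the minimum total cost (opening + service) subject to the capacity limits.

Open {Blue, Green}: P→Blue 4·10=40, Q→Blue 3·5=15, R→Blue 5·5=25, S→Green 4·9=36, T→Green 9·9=81.
Loads: Blue carries 20/28, Green carries 18/26. Service 197; fixed 179; total 376.
Next best feasible plan costs 381.

Minimum total cost: 376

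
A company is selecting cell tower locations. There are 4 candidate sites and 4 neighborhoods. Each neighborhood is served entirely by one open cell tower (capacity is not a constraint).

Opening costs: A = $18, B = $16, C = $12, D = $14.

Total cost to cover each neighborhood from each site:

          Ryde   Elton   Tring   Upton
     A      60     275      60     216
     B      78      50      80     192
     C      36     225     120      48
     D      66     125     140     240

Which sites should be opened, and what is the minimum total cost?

Open A, B and C; minimum total cost 240.

For any fixed open set, each neighborhood goes to its cheapest open site; total = fixed + service.
{A, B, C}: Ryde→C 36, Elton→B 50, Tring→A 60, Upton→C 48. Service 194; fixed 46; total 240.
{B, C}: Ryde→C 36, Elton→B 50, Tring→B 80, Upton→C 48. Service 214; fixed 28; total 242.
{A, B, C, D}: service 194 + fixed 60 = 254
{C}: service 429 + fixed 12 = 441
(All 15 nonempty subsets were checked; A, B and C is lowest.)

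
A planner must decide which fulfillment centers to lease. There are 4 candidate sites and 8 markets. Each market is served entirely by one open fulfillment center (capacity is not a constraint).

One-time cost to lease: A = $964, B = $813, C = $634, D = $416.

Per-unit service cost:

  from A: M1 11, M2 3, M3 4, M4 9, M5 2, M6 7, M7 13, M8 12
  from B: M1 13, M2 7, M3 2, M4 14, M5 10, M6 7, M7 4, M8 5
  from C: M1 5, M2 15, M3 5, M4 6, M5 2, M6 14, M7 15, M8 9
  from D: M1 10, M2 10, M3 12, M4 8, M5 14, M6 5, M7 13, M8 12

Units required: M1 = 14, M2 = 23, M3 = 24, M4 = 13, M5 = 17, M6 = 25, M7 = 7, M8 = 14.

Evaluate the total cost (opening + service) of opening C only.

Total cost: 1862

Each market is assigned to its cheapest site among the open ones.
{C}: M1→C 5·14=70, M2→C 15·23=345, M3→C 5·24=120, M4→C 6·13=78, M5→C 2·17=34, M6→C 14·25=350, M7→C 15·7=105, M8→C 9·14=126. Service 1228; fixed 634; total 1862.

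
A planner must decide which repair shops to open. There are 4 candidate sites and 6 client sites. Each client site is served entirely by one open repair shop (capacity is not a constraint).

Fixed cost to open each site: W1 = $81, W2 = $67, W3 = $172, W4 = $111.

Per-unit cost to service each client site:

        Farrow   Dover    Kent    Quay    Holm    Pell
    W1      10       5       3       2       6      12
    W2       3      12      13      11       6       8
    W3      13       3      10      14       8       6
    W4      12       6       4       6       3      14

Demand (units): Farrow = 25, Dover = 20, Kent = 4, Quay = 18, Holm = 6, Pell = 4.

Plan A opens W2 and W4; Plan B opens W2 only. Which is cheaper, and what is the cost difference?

Plan A is cheaper by 153.

Plan A: {W2, W4}: Farrow→W2 3·25=75, Dover→W4 6·20=120, Kent→W4 4·4=16, Quay→W4 6·18=108, Holm→W4 3·6=18, Pell→W2 8·4=32. Service 369; fixed 178; total 547.
Plan B: {W2}: Farrow→W2 3·25=75, Dover→W2 12·20=240, Kent→W2 13·4=52, Quay→W2 11·18=198, Holm→W2 6·6=36, Pell→W2 8·4=32. Service 633; fixed 67; total 700.
Difference: |547 − 700| = 153.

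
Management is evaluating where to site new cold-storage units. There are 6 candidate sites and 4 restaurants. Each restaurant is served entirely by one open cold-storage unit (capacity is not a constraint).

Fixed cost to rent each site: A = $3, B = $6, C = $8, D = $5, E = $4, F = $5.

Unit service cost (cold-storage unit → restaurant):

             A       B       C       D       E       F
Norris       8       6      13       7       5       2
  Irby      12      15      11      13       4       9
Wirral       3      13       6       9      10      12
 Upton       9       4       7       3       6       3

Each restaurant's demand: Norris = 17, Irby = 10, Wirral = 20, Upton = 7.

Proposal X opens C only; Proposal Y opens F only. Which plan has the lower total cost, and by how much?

Proposal X: {C}: Norris→C 13·17=221, Irby→C 11·10=110, Wirral→C 6·20=120, Upton→C 7·7=49. Service 500; fixed 8; total 508.
Proposal Y: {F}: Norris→F 2·17=34, Irby→F 9·10=90, Wirral→F 12·20=240, Upton→F 3·7=21. Service 385; fixed 5; total 390.
Difference: |508 − 390| = 118.

Proposal Y is cheaper by 118.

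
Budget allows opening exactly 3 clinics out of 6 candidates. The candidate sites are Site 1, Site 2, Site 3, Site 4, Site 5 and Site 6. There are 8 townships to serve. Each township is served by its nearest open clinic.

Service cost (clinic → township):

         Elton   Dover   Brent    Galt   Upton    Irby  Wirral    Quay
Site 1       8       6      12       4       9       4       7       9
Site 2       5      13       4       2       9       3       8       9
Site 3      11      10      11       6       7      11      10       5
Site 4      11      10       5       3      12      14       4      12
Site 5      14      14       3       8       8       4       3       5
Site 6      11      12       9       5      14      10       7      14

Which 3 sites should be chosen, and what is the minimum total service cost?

Choose Site 1, Site 2 and Site 5; total service cost 35.

With exactly 3 open, each township uses its cheapest among the chosen.
{Site 1, Site 2, Site 5}: Elton→Site 2 5, Dover→Site 1 6, Brent→Site 5 3, Galt→Site 2 2, Upton→Site 5 8, Irby→Site 2 3, Wirral→Site 5 3, Quay→Site 5 5. Service cost 35.
{Site 2, Site 3, Site 5}: service cost 38
{Site 1, Site 2, Site 3}: service cost 39
Among all 20 size-3 choices, {Site 1, Site 2, Site 5} is lowest.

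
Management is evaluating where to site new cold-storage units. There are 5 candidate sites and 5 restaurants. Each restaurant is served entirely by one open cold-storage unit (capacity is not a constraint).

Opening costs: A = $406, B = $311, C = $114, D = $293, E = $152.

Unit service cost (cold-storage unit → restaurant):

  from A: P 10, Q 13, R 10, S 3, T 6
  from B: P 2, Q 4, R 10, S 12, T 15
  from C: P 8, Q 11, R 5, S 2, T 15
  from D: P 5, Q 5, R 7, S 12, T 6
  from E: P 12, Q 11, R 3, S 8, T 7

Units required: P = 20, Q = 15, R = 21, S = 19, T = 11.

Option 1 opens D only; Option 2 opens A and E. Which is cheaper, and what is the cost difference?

Option 1 is cheaper by 200.

Option 1: {D}: P→D 5·20=100, Q→D 5·15=75, R→D 7·21=147, S→D 12·19=228, T→D 6·11=66. Service 616; fixed 293; total 909.
Option 2: {A, E}: P→A 10·20=200, Q→E 11·15=165, R→E 3·21=63, S→A 3·19=57, T→A 6·11=66. Service 551; fixed 558; total 1109.
Difference: |909 − 1109| = 200.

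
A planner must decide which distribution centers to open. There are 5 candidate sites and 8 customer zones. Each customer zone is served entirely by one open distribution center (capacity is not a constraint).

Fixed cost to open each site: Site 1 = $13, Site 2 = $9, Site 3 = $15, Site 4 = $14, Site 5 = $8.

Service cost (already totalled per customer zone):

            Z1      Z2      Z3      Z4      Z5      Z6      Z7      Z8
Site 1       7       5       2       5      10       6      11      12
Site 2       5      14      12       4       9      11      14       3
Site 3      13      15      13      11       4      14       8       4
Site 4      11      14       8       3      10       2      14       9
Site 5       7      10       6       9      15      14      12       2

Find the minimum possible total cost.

For any fixed open set, each customer zone goes to its cheapest open site; total = fixed + service.
{Site 1, Site 2}: Z1→Site 2 5, Z2→Site 1 5, Z3→Site 1 2, Z4→Site 2 4, Z5→Site 2 9, Z6→Site 1 6, Z7→Site 1 11, Z8→Site 2 3. Service 45; fixed 22; total 67.
{Site 1, Site 3}: Z1→Site 1 7, Z2→Site 1 5, Z3→Site 1 2, Z4→Site 1 5, Z5→Site 3 4, Z6→Site 1 6, Z7→Site 3 8, Z8→Site 3 4. Service 41; fixed 28; total 69.
{Site 1, Site 5}: Z1→Site 1 7, Z2→Site 1 5, Z3→Site 1 2, Z4→Site 1 5, Z5→Site 1 10, Z6→Site 1 6, Z7→Site 1 11, Z8→Site 5 2. Service 48; fixed 21; total 69.
{Site 1, Site 2, Site 3, Site 4, Site 5}: Z1→Site 2 5, Z2→Site 1 5, Z3→Site 1 2, Z4→Site 4 3, Z5→Site 3 4, Z6→Site 4 2, Z7→Site 3 8, Z8→Site 5 2. Service 31; fixed 59; total 90.
No other subset beats 67.

Minimum total cost: 67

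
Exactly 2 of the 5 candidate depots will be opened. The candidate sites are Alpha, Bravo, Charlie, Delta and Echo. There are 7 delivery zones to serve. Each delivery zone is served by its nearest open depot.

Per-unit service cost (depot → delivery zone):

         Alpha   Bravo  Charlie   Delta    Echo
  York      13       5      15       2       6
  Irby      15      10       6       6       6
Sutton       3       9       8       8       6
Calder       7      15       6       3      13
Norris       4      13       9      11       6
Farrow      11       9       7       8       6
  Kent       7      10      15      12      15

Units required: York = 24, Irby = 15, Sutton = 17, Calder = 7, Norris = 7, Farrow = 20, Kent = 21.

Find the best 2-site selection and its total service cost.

With exactly 2 open, each delivery zone uses its cheapest among the chosen.
{Alpha, Delta}: York→Delta 2·24=48, Irby→Delta 6·15=90, Sutton→Alpha 3·17=51, Calder→Delta 3·7=21, Norris→Alpha 4·7=28, Farrow→Delta 8·20=160, Kent→Alpha 7·21=147. Service cost 545.
{Alpha, Echo}: service cost 629
{Delta, Echo}: service cost 675
Among all 10 size-2 choices, {Alpha, Delta} is lowest.

Choose Alpha and Delta; total service cost 545.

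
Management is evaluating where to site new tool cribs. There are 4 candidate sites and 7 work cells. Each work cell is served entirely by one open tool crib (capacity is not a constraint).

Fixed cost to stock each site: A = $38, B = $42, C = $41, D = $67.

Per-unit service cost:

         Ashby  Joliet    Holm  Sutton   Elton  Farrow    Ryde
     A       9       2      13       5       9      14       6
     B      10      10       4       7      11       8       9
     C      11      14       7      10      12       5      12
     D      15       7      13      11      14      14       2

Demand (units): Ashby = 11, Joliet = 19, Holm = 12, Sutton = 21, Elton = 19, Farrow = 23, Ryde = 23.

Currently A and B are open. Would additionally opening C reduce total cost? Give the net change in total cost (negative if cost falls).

Current service cost with {A, B}: 783.
Adding C: each work cell re-picks its cheapest; new service cost 714, saving 69.
Extra fixed cost: 41. Net change = 41 − 69 = -28.
(Totals: 863 → 835.)

Yes — net change −28 (cost falls by 28).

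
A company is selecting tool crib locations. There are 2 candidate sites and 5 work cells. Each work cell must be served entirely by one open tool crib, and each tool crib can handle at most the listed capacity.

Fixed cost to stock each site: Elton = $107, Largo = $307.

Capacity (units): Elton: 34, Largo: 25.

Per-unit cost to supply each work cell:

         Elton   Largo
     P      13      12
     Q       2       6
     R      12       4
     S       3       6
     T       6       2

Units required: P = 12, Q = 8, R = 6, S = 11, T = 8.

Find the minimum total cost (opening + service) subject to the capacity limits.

Open {Elton, Largo}: P→Elton 13·12=156, Q→Elton 2·8=16, R→Largo 4·6=24, S→Elton 3·11=33, T→Largo 2·8=16.
Loads: Elton carries 31/34, Largo carries 14/25. Service 245; fixed 414; total 659.
Next best feasible plan costs 679.

Minimum total cost: 659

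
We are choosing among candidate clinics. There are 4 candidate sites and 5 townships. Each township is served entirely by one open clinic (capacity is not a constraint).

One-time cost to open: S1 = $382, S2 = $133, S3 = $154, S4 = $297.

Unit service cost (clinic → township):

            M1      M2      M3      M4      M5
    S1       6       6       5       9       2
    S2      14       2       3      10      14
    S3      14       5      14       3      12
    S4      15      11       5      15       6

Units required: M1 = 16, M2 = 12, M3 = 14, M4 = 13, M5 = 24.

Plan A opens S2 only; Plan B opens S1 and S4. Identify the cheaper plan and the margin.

Plan A: {S2}: M1→S2 14·16=224, M2→S2 2·12=24, M3→S2 3·14=42, M4→S2 10·13=130, M5→S2 14·24=336. Service 756; fixed 133; total 889.
Plan B: {S1, S4}: M1→S1 6·16=96, M2→S1 6·12=72, M3→S1 5·14=70, M4→S1 9·13=117, M5→S1 2·24=48. Service 403; fixed 679; total 1082.
Difference: |889 − 1082| = 193.

Plan A is cheaper by 193.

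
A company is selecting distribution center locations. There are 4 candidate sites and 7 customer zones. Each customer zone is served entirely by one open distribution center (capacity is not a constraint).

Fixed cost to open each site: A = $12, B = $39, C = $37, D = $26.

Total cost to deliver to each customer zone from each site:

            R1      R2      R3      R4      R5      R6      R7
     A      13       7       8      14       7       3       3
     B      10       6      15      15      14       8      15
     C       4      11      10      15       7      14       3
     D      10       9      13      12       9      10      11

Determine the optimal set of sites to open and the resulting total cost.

Open A only; minimum total cost 67.

For any fixed open set, each customer zone goes to its cheapest open site; total = fixed + service.
{A}: R1→A 13, R2→A 7, R3→A 8, R4→A 14, R5→A 7, R6→A 3, R7→A 3. Service 55; fixed 12; total 67.
{A, D}: R1→D 10, R2→A 7, R3→A 8, R4→D 12, R5→A 7, R6→A 3, R7→A 3. Service 50; fixed 38; total 88.
{A, C}: service 46 + fixed 49 = 95
{A, B, C, D}: service 43 + fixed 114 = 157
No other subset beats 67.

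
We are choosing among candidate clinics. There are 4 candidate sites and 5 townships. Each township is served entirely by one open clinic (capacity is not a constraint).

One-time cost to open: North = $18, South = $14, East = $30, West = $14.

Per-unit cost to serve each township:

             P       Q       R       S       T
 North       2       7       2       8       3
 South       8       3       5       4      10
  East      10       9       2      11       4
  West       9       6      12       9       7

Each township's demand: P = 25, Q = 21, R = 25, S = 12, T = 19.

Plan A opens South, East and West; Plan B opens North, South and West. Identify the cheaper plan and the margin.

Plan B is cheaper by 181.

Plan A: {South, East, West}: P→South 8·25=200, Q→South 3·21=63, R→East 2·25=50, S→South 4·12=48, T→East 4·19=76. Service 437; fixed 58; total 495.
Plan B: {North, South, West}: P→North 2·25=50, Q→South 3·21=63, R→North 2·25=50, S→South 4·12=48, T→North 3·19=57. Service 268; fixed 46; total 314.
Difference: |495 − 314| = 181.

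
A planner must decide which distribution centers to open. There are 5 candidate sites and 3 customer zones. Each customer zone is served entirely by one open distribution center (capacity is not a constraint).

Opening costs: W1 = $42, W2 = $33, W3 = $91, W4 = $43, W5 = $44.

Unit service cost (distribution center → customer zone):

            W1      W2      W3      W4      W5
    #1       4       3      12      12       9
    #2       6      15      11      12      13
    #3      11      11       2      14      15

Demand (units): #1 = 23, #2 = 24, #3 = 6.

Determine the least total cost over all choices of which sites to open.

For any fixed open set, each customer zone goes to its cheapest open site; total = fixed + service.
{W1}: #1→W1 4·23=92, #2→W1 6·24=144, #3→W1 11·6=66. Service 302; fixed 42; total 344.
{W1, W2}: service 279 + fixed 75 = 354
{W1, W3}: service 248 + fixed 133 = 381
{W1, W2, W3, W4, W5}: service 225 + fixed 253 = 478
No other subset beats 344.

Minimum total cost: 344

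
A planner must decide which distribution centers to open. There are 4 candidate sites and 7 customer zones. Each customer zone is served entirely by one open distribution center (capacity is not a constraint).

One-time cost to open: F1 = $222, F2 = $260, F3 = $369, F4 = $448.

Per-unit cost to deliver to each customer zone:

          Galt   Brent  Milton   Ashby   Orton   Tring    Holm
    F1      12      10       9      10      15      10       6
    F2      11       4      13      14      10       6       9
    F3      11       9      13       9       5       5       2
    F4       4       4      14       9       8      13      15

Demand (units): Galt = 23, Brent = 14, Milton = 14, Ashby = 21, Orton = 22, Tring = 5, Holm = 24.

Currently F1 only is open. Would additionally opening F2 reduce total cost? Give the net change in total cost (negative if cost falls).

No — net change +23 (cost rises by 23).

Current service cost with {F1}: 1276.
Adding F2: each customer zone re-picks its cheapest; new service cost 1039, saving 237.
Extra fixed cost: 260. Net change = 260 − 237 = 23.
(Totals: 1498 → 1521.)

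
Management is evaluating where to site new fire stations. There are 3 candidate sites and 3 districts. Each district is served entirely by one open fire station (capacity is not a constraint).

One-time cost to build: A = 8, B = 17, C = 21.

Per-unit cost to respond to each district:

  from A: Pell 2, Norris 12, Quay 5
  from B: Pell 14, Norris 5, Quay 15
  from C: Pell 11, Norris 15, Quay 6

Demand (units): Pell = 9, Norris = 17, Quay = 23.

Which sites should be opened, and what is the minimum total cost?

Open A and B; minimum total cost 243.

For any fixed open set, each district goes to its cheapest open site; total = fixed + service.
{A, B}: Pell→A 2·9=18, Norris→B 5·17=85, Quay→A 5·23=115. Service 218; fixed 25; total 243.
{A, B, C}: service 218 + fixed 46 = 264
{A}: Pell→A 2·9=18, Norris→A 12·17=204, Quay→A 5·23=115. Service 337; fixed 8; total 345.
(All 7 nonempty subsets were checked; A and B is lowest.)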